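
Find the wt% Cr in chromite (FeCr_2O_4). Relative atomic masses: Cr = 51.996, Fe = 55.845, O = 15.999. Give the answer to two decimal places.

M(FeCr_2O_4) = 223.833 g/mol.
Cr contributes 2 × 51.996 = 103.992 g per mole.
103.992/223.833 = 0.4646 → 46.46%.

46.46 wt%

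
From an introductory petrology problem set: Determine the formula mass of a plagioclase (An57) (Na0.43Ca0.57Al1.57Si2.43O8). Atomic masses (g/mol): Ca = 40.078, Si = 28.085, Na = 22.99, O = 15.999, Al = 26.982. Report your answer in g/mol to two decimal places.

M = 0.43(22.99) + 0.57(40.078) + 1.57(26.982) + 2.43(28.085) + 8(15.999)

271.33 g/mol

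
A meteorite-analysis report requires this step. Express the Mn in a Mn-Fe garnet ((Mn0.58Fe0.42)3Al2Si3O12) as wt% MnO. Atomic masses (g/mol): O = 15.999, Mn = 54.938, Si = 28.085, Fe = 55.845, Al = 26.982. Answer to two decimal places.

Formula mass = 496.164 g/mol.
1.74 Mn → 1.7400 mol MnO per formula unit; M(MnO) = 70.937, so MnO mass = 123.430 g.
123.430/496.164 × 100 = 24.88 wt%.

24.88 wt%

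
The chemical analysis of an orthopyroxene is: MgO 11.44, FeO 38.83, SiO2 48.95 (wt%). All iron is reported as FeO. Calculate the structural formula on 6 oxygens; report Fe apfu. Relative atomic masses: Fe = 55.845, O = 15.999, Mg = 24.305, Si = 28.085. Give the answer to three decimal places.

1.322 Fe apfu

11.44 wt% MgO ÷ 40.304 g/mol = 0.28384 mol, giving 0.28384 Mg and 0.28384 O.
38.83 wt% FeO ÷ 71.844 g/mol = 0.54048 mol, giving 0.54048 Fe and 0.54048 O.
48.95 wt% SiO2 ÷ 60.083 g/mol = 0.81471 mol, giving 0.81471 Si and 1.62942 O.
Oxygen sums to 2.45374; scaling by 6/2.45374 = 2.44525 puts the formula on 6 O.
Fe: 0.54048 × 2.44525 = 1.322 atoms per formula unit.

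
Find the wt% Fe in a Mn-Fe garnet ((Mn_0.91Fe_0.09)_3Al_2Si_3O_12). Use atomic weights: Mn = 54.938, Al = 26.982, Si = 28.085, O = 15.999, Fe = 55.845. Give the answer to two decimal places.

M((Mn_0.91Fe_0.09)_3Al_2Si_3O_12) = 495.266 g/mol.
Fe contributes 0.27 × 55.845 = 15.078 g per mole.
15.078/495.266 = 0.0304 → 3.04%.

3.04 weight percent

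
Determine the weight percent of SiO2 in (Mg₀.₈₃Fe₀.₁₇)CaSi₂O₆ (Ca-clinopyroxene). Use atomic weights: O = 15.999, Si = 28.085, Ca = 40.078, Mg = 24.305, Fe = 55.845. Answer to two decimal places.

M((Mg₀.₈₃Fe₀.₁₇)CaSi₂O₆) = 221.909 g/mol; M(SiO2) = 60.083 g/mol.
Moles SiO2 per formula unit = 2 Si ÷ 1 = 2.0000.
SiO2 fraction = (2.0000 × 60.083) / 221.909 = 120.166/221.909 = 0.5415.

54.15 wt%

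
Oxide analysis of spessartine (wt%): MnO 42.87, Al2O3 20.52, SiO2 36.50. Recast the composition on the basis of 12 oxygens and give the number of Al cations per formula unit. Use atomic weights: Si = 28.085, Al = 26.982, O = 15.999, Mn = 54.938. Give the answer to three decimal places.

42.87 wt% MnO ÷ 70.937 g/mol = 0.60434 mol, giving 0.60434 Mn and 0.60434 O.
20.52 wt% Al2O3 ÷ 101.961 g/mol = 0.20125 mol, giving 0.40250 Al and 0.60375 O.
36.50 wt% SiO2 ÷ 60.083 g/mol = 0.60749 mol, giving 0.60749 Si and 1.21498 O.
Oxygen sums to 2.42307; scaling by 12/2.42307 = 4.95240 puts the formula on 12 O.
Al: 0.40250 × 4.95240 = 1.993 atoms per formula unit.

1.993 Al apfu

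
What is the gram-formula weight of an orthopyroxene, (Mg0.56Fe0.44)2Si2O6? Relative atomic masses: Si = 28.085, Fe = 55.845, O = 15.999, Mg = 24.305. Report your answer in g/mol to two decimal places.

M = 1.12(24.305) + 0.88(55.845) + 2(28.085) + 6(15.999)

228.53 g/mol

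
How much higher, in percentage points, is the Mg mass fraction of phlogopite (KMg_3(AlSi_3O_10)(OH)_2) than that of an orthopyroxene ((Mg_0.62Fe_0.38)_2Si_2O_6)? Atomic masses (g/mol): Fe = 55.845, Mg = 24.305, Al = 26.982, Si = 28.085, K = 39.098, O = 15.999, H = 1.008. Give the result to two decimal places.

M(KMg_3(AlSi_3O_10)(OH)_2) = 417.254 g/mol, so wt% Mg = 72.915/417.254 × 100 = 17.47%.
M((Mg_0.62Fe_0.38)_2Si_2O_6) = 224.744 g/mol, so wt% Mg = 30.138/224.744 × 100 = 13.41%.
17.47 − 13.41 = 4.06 pp.

4.06 percentage points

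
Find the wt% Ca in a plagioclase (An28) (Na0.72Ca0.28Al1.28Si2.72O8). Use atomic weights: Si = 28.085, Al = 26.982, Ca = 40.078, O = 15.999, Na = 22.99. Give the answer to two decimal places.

4.21 mass %

Formula mass = 0.72×22.99 + 0.28×40.078 + 1.28×26.982 + 2.72×28.085 + 8×15.999 = 266.695 g/mol, of which 11.222 g is Ca.
So Ca makes up 11.222/266.695 = 0.0421 of the mass, i.e. 4.21%.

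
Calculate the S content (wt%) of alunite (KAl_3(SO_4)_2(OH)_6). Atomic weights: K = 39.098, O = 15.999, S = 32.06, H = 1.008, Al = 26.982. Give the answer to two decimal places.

15.48 wt%

Molar mass of KAl_3(SO_4)_2(OH)_6: 1×39.098 + 3×26.982 + 2×32.06 + 14×15.999 + 6×1.008 = 414.198 g/mol.
Mass of S per formula unit: 2 × 32.06 = 64.120 g.
Weight fraction S = 64.120 / 414.198 = 0.1548.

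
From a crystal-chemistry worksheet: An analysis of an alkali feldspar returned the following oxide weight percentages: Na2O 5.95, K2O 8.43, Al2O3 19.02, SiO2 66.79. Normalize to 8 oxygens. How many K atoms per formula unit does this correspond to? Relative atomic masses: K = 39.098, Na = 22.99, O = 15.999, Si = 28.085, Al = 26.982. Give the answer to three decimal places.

0.482 K apfu

Na2O (M=61.979): mol = 0.09600; Na = 0.19200, O = 0.09600.
K2O (M=94.195): mol = 0.08950; K = 0.17900, O = 0.08950.
Al2O3 (M=101.961): mol = 0.18654; Al = 0.37308, O = 0.55962.
SiO2 (M=60.083): mol = 1.11163; Si = 1.11163, O = 2.22326.
ΣO = 2.96838; factor = 8/ΣO = 2.69507.
K apfu = 0.17900 × 2.69507 = 0.482.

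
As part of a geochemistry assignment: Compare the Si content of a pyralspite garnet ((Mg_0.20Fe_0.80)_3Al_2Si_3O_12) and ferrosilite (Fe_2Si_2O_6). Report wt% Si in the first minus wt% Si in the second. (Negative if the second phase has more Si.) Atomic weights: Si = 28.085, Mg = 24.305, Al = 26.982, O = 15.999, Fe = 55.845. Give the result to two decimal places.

First mineral: 84.255 g Si in 478.818 g formula = 17.60 wt% Si.
Second mineral: 56.170 g Si in 263.854 g formula = 21.29 wt% Si.
17.60% − 21.29% gives a difference of -3.69 percentage points.

-3.69 percentage points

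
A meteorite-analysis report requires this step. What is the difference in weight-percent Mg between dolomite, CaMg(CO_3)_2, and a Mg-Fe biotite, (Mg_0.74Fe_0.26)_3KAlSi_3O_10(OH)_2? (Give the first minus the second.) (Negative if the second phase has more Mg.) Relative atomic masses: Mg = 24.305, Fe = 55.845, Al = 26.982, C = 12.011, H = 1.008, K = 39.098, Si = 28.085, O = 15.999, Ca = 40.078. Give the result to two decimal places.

0.97 percentage points

Mg in CaMg(CO_3)_2: molar mass 184.399 g/mol; 1×24.305 = 24.305 g → 13.18 wt%.
Mg in (Mg_0.74Fe_0.26)_3KAlSi_3O_10(OH)_2: molar mass 441.855 g/mol; 2.22×24.305 = 53.957 g → 12.21 wt%.
Difference = 13.18 − 12.21 = 0.97 percentage points.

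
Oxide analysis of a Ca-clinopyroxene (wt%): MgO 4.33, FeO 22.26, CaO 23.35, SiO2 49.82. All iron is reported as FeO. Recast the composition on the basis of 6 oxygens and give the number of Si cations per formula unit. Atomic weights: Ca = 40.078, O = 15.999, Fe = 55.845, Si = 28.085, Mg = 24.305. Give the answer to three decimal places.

4.33 wt% MgO ÷ 40.304 g/mol = 0.10743 mol, giving 0.10743 Mg and 0.10743 O.
22.26 wt% FeO ÷ 71.844 g/mol = 0.30984 mol, giving 0.30984 Fe and 0.30984 O.
23.35 wt% CaO ÷ 56.077 g/mol = 0.41639 mol, giving 0.41639 Ca and 0.41639 O.
49.82 wt% SiO2 ÷ 60.083 g/mol = 0.82919 mol, giving 0.82919 Si and 1.65838 O.
Oxygen sums to 2.49204; scaling by 6/2.49204 = 2.40767 puts the formula on 6 O.
Si: 0.82919 × 2.40767 = 1.996 atoms per formula unit.

1.996 Si apfu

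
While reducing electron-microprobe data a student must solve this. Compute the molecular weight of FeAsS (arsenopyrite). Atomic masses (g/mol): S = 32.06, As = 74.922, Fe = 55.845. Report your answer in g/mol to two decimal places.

162.83 g/mol

M = 1×55.845 + 1×74.922 + 1×32.06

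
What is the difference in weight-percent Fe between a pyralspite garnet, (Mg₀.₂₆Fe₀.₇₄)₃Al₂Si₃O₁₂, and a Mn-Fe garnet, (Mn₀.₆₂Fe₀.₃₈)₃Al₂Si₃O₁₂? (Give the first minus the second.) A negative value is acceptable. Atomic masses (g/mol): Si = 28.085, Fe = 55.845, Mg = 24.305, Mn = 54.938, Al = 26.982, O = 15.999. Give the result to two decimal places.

13.37 percentage points

First mineral: 123.976 g Fe in 473.141 g formula = 26.20 wt% Fe.
Second mineral: 63.663 g Fe in 496.055 g formula = 12.83 wt% Fe.
26.20% − 12.83% gives a difference of 13.37 percentage points.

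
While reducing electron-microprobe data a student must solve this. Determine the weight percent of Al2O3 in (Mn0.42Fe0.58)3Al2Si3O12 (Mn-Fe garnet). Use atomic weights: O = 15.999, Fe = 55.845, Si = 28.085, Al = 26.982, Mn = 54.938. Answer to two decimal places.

20.53 wt%

Molar mass of (Mn0.42Fe0.58)3Al2Si3O12 = 1.26×54.938 + 1.74×55.845 + 2×26.982 + 3×28.085 + 12×15.999 = 496.599 g/mol.
Each formula unit contains 2 Al, equivalent to 2/2 = 1.0000 mol Al2O3.
M(Al2O3) = 2×26.982 + 3×15.999 = 101.961 g/mol.
Mass of Al2O3 per formula unit = 1.0000 × 101.961 = 101.961 g.
Al2O3 wt% = 101.961 / 496.599 × 100 = 20.53%.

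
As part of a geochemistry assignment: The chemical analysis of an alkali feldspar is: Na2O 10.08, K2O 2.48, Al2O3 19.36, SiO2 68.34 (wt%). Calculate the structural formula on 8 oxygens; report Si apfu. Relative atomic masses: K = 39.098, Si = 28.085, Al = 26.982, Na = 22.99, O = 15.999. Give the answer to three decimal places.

3.000 Si apfu

Na2O (M=61.979): mol = 0.16264; Na = 0.32528, O = 0.16264.
K2O (M=94.195): mol = 0.02633; K = 0.05266, O = 0.02633.
Al2O3 (M=101.961): mol = 0.18988; Al = 0.37976, O = 0.56964.
SiO2 (M=60.083): mol = 1.13743; Si = 1.13743, O = 2.27486.
ΣO = 3.03347; factor = 8/ΣO = 2.63724.
Si apfu = 1.13743 × 2.63724 = 3.000.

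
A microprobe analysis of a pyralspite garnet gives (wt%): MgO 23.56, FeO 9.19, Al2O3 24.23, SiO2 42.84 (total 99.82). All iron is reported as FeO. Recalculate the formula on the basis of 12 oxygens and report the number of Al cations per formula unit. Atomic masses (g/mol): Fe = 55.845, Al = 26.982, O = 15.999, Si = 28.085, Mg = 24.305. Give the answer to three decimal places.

2.000 Al apfu

MgO (M=40.304): mol = 0.58456; Mg = 0.58456, O = 0.58456.
FeO (M=71.844): mol = 0.12792; Fe = 0.12792, O = 0.12792.
Al2O3 (M=101.961): mol = 0.23764; Al = 0.47528, O = 0.71292.
SiO2 (M=60.083): mol = 0.71301; Si = 0.71301, O = 1.42602.
ΣO = 2.85142; factor = 12/ΣO = 4.20843.
Al apfu = 0.47528 × 4.20843 = 2.000.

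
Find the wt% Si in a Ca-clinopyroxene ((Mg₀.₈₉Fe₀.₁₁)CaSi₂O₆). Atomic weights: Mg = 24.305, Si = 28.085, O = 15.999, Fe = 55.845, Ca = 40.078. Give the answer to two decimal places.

25.53 mass %

Molar mass of (Mg₀.₈₉Fe₀.₁₁)CaSi₂O₆: 0.89*24.305 + 0.11*55.845 + 1*40.078 + 2*28.085 + 6*15.999 = 220.016 g/mol.
Mass of Si per formula unit: 2 × 28.085 = 56.170 g.
Weight fraction Si = 56.170 / 220.016 = 0.2553.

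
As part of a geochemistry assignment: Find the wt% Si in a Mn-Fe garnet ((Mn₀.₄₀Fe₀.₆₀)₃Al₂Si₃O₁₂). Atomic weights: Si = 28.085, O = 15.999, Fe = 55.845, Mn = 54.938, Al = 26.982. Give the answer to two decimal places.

M((Mn₀.₄₀Fe₀.₆₀)₃Al₂Si₃O₁₂) = 496.654 g/mol.
Si contributes 3 × 28.085 = 84.255 g per mole.
84.255/496.654 = 0.1696 → 16.96%.

16.96 wt%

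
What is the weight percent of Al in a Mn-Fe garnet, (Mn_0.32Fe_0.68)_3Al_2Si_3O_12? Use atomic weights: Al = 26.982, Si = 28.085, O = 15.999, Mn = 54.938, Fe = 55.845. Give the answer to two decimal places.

Formula mass = 0.96·54.938 + 2.04·55.845 + 2·26.982 + 3·28.085 + 12·15.999 = 496.871 g/mol, of which 53.964 g is Al.
So Al makes up 53.964/496.871 = 0.1086 of the mass, i.e. 10.86%.

10.86 mass %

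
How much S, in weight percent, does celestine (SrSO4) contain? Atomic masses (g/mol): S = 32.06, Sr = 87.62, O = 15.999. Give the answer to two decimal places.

17.45 weight percent

Formula mass = 1·87.62 + 1·32.06 + 4·15.999 = 183.676 g/mol, of which 32.060 g is S.
So S makes up 32.060/183.676 = 0.1745 of the mass, i.e. 17.45%.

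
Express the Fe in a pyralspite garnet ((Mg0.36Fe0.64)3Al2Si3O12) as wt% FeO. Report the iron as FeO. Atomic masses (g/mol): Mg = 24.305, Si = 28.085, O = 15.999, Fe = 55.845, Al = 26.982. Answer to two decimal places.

29.75 wt%

Molar mass of (Mg0.36Fe0.64)3Al2Si3O12 = 1.08×24.305 + 1.92×55.845 + 2×26.982 + 3×28.085 + 12×15.999 = 463.679 g/mol.
Each formula unit contains 1.92 Fe, equivalent to 1.92/1 = 1.9200 mol FeO.
M(FeO) = 1×55.845 + 1×15.999 = 71.844 g/mol.
Mass of FeO per formula unit = 1.9200 × 71.844 = 137.940 g.
FeO wt% = 137.940 / 463.679 × 100 = 29.75%.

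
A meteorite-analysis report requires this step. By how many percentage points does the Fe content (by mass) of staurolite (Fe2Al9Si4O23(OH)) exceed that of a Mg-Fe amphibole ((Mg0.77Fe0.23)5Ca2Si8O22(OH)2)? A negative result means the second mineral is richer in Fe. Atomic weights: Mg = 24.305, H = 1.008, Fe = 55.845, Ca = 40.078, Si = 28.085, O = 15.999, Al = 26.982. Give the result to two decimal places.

5.54 percentage points

Fe in Fe2Al9Si4O23(OH): molar mass 851.852 g/mol; 2×55.845 = 111.690 g → 13.11 wt%.
Fe in (Mg0.77Fe0.23)5Ca2Si8O22(OH)2: molar mass 848.624 g/mol; 1.15×55.845 = 64.222 g → 7.57 wt%.
Difference = 13.11 − 7.57 = 5.54 percentage points.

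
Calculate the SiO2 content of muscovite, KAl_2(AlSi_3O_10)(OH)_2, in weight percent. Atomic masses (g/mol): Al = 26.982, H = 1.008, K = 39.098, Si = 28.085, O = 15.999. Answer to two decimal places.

45.25 wt%

Formula mass = 398.303 g/mol.
3 Si → 3.0000 mol SiO2 per formula unit; M(SiO2) = 60.083, so SiO2 mass = 180.249 g.
180.249/398.303 × 100 = 45.25 wt%.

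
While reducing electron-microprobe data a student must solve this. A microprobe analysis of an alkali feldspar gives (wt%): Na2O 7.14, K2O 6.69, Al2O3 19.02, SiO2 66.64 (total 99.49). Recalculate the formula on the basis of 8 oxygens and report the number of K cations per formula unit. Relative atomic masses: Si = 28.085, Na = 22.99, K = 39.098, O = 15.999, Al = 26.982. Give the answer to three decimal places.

7.14 wt% Na2O ÷ 61.979 g/mol = 0.11520 mol, giving 0.23040 Na and 0.11520 O.
6.69 wt% K2O ÷ 94.195 g/mol = 0.07102 mol, giving 0.14204 K and 0.07102 O.
19.02 wt% Al2O3 ÷ 101.961 g/mol = 0.18654 mol, giving 0.37308 Al and 0.55962 O.
66.64 wt% SiO2 ÷ 60.083 g/mol = 1.10913 mol, giving 1.10913 Si and 2.21826 O.
Oxygen sums to 2.96410; scaling by 8/2.96410 = 2.69896 puts the formula on 8 O.
K: 0.14204 × 2.69896 = 0.383 atoms per formula unit.

0.383 K apfu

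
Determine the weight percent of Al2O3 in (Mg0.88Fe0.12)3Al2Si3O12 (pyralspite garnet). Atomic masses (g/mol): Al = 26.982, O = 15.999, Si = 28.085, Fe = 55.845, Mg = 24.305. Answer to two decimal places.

M((Mg0.88Fe0.12)3Al2Si3O12) = 414.476 g/mol; M(Al2O3) = 101.961 g/mol.
Moles Al2O3 per formula unit = 2 Al ÷ 2 = 1.0000.
Al2O3 fraction = (1.0000 × 101.961) / 414.476 = 101.961/414.476 = 0.2460.

24.60 wt%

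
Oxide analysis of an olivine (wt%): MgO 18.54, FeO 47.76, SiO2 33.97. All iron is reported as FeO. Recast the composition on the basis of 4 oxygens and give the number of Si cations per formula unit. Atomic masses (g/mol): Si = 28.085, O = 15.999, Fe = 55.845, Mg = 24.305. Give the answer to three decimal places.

MgO (M=40.304): mol = 0.46000; Mg = 0.46000, O = 0.46000.
FeO (M=71.844): mol = 0.66477; Fe = 0.66477, O = 0.66477.
SiO2 (M=60.083): mol = 0.56538; Si = 0.56538, O = 1.13076.
ΣO = 2.25553; factor = 4/ΣO = 1.77342.
Si apfu = 0.56538 × 1.77342 = 1.003.

1.003 Si apfu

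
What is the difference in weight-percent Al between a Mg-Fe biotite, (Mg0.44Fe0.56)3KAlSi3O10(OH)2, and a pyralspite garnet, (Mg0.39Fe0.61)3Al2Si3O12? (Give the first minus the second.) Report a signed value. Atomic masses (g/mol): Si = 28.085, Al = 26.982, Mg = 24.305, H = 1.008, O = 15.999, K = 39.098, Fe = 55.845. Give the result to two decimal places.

-5.97 percentage points

Al in (Mg0.44Fe0.56)3KAlSi3O10(OH)2: molar mass 470.241 g/mol; 1×26.982 = 26.982 g → 5.74 wt%.
Al in (Mg0.39Fe0.61)3Al2Si3O12: molar mass 460.840 g/mol; 2×26.982 = 53.964 g → 11.71 wt%.
Difference = 5.74 − 11.71 = -5.97 percentage points.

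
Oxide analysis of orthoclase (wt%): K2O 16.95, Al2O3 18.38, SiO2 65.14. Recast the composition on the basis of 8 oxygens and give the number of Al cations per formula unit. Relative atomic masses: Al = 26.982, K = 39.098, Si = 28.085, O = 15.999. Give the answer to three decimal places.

16.95 wt% K2O ÷ 94.195 g/mol = 0.17995 mol, giving 0.35990 K and 0.17995 O.
18.38 wt% Al2O3 ÷ 101.961 g/mol = 0.18027 mol, giving 0.36054 Al and 0.54081 O.
65.14 wt% SiO2 ÷ 60.083 g/mol = 1.08417 mol, giving 1.08417 Si and 2.16834 O.
Oxygen sums to 2.88910; scaling by 8/2.88910 = 2.76903 puts the formula on 8 O.
Al: 0.36054 × 2.76903 = 0.998 atoms per formula unit.

0.998 Al apfu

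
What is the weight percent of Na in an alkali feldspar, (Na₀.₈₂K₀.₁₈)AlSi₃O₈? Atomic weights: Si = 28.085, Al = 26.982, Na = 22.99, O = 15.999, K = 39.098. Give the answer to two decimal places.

7.11 weight percent

Formula mass = 0.82·22.99 + 0.18·39.098 + 1·26.982 + 3·28.085 + 8·15.999 = 265.118 g/mol, of which 18.852 g is Na.
So Na makes up 18.852/265.118 = 0.0711 of the mass, i.e. 7.11%.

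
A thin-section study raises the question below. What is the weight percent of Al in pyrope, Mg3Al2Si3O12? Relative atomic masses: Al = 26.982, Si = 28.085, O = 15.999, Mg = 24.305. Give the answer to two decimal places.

13.39 mass %

Formula mass = 3·24.305 + 2·26.982 + 3·28.085 + 12·15.999 = 403.122 g/mol, of which 53.964 g is Al.
So Al makes up 53.964/403.122 = 0.1339 of the mass, i.e. 13.39%.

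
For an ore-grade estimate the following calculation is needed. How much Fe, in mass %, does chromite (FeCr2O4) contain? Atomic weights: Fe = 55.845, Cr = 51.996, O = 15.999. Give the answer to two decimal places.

Molar mass of FeCr2O4: 1·55.845 + 2·51.996 + 4·15.999 = 223.833 g/mol.
Mass of Fe per formula unit: 1 × 55.845 = 55.845 g.
Weight fraction Fe = 55.845 / 223.833 = 0.2495.

24.95 mass %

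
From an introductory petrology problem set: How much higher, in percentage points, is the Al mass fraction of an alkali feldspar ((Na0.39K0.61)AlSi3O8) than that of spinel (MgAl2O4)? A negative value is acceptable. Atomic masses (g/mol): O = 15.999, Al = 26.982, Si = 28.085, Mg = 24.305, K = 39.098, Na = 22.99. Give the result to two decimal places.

Al in (Na0.39K0.61)AlSi3O8: molar mass 272.045 g/mol; 1×26.982 = 26.982 g → 9.92 wt%.
Al in MgAl2O4: molar mass 142.265 g/mol; 2×26.982 = 53.964 g → 37.93 wt%.
Difference = 9.92 − 37.93 = -28.01 percentage points.

-28.01 percentage points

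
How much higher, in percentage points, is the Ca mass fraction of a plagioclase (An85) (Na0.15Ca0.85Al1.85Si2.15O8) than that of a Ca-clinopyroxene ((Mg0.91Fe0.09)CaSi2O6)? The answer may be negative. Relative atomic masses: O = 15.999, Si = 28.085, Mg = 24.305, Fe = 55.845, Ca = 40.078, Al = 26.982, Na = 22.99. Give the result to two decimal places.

-5.92 percentage points

Ca in Na0.15Ca0.85Al1.85Si2.15O8: molar mass 275.806 g/mol; 0.85×40.078 = 34.066 g → 12.35 wt%.
Ca in (Mg0.91Fe0.09)CaSi2O6: molar mass 219.386 g/mol; 1×40.078 = 40.078 g → 18.27 wt%.
Difference = 12.35 − 18.27 = -5.92 percentage points.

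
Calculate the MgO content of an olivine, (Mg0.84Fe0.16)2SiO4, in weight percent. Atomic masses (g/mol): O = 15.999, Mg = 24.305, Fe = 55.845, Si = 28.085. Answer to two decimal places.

44.91 wt%

M((Mg0.84Fe0.16)2SiO4) = 150.784 g/mol; M(MgO) = 40.304 g/mol.
Moles MgO per formula unit = 1.68 Mg ÷ 1 = 1.6800.
MgO fraction = (1.6800 × 40.304) / 150.784 = 67.711/150.784 = 0.4491.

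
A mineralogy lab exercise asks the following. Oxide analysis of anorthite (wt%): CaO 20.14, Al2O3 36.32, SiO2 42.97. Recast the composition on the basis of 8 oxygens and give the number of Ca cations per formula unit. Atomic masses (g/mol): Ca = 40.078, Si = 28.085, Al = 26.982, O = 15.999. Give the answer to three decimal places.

CaO: 20.14/56.077 = 0.35915 mol → 0.35915 mol Ca, 0.35915 mol O.
Al2O3: 36.32/101.961 = 0.35621 mol → 0.71242 mol Al, 1.06863 mol O.
SiO2: 42.97/60.083 = 0.71518 mol → 0.71518 mol Si, 1.43036 mol O.
Total oxygen = 2.85814 mol. Normalization factor = 8/2.85814 = 2.79902.
Ca per 8 O = 0.35915 × 2.79902 = 1.005.

1.005 Ca apfu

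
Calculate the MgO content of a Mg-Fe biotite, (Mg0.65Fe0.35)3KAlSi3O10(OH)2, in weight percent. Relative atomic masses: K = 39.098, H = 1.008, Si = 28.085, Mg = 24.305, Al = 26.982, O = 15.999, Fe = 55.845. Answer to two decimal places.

M((Mg0.65Fe0.35)3KAlSi3O10(OH)2) = 450.371 g/mol; M(MgO) = 40.304 g/mol.
Moles MgO per formula unit = 1.95 Mg ÷ 1 = 1.9500.
MgO fraction = (1.9500 × 40.304) / 450.371 = 78.593/450.371 = 0.1745.

17.45 wt%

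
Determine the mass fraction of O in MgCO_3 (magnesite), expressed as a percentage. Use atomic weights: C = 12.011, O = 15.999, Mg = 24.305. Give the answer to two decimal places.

56.93 wt%

M(MgCO_3) = 84.313 g/mol.
O contributes 3 × 15.999 = 47.997 g per mole.
47.997/84.313 = 0.5693 → 56.93%.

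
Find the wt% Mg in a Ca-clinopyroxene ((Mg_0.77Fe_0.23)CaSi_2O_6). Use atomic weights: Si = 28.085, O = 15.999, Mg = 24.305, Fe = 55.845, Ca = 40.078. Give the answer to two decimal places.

Molar mass of (Mg_0.77Fe_0.23)CaSi_2O_6: 0.77·24.305 + 0.23·55.845 + 1·40.078 + 2·28.085 + 6·15.999 = 223.801 g/mol.
Mass of Mg per formula unit: 0.77 × 24.305 = 18.715 g.
Weight fraction Mg = 18.715 / 223.801 = 0.0836.

8.36 weight percent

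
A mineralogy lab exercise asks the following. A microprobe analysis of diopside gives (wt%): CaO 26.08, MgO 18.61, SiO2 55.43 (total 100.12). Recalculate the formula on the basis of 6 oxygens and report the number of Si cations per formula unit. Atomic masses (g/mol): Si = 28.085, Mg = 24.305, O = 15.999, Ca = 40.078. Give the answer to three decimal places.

CaO (M=56.077): mol = 0.46507; Ca = 0.46507, O = 0.46507.
MgO (M=40.304): mol = 0.46174; Mg = 0.46174, O = 0.46174.
SiO2 (M=60.083): mol = 0.92256; Si = 0.92256, O = 1.84512.
ΣO = 2.77193; factor = 6/ΣO = 2.16456.
Si apfu = 0.92256 × 2.16456 = 1.997.

1.997 Si apfu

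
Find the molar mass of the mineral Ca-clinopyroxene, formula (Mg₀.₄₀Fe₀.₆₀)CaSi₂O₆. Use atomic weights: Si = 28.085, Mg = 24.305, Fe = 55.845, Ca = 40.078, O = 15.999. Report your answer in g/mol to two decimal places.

235.47 g/mol

M = 0.40*24.305 + 0.60*55.845 + 1*40.078 + 2*28.085 + 6*15.999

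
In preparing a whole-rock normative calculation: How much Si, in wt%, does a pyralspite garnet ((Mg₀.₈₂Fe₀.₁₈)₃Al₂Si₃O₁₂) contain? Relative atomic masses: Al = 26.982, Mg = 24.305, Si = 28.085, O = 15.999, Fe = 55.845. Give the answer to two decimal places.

20.05 wt%

M((Mg₀.₈₂Fe₀.₁₈)₃Al₂Si₃O₁₂) = 420.154 g/mol.
Si contributes 3 × 28.085 = 84.255 g per mole.
84.255/420.154 = 0.2005 → 20.05%.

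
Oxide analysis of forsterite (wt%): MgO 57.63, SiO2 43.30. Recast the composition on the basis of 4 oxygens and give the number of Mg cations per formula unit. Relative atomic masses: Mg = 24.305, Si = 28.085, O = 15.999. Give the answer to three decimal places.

MgO (M=40.304): mol = 1.42988; Mg = 1.42988, O = 1.42988.
SiO2 (M=60.083): mol = 0.72067; Si = 0.72067, O = 1.44134.
ΣO = 2.87122; factor = 4/ΣO = 1.39314.
Mg apfu = 1.42988 × 1.39314 = 1.992.

1.992 Mg apfu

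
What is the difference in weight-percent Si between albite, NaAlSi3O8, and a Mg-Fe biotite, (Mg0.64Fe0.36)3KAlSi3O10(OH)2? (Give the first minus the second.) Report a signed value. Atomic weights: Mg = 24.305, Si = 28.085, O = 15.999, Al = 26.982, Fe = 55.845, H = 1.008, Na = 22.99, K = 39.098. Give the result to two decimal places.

First mineral: 84.255 g Si in 262.219 g formula = 32.13 wt% Si.
Second mineral: 84.255 g Si in 451.317 g formula = 18.67 wt% Si.
32.13% − 18.67% gives a difference of 13.46 percentage points.

13.46 percentage points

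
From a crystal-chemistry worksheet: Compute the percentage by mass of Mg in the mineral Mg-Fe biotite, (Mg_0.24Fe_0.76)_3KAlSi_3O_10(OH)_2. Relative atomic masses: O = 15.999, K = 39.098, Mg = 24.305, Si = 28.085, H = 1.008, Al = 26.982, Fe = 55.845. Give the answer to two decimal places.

3.58 wt%

M((Mg_0.24Fe_0.76)_3KAlSi_3O_10(OH)_2) = 489.165 g/mol.
Mg contributes 0.72 × 24.305 = 17.500 g per mole.
17.500/489.165 = 0.0358 → 3.58%.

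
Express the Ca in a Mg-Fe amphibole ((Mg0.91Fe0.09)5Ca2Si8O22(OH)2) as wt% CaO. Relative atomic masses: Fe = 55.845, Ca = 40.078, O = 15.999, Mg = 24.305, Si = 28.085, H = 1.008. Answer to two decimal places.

13.57 wt%

M((Mg0.91Fe0.09)5Ca2Si8O22(OH)2) = 826.546 g/mol; M(CaO) = 56.077 g/mol.
Moles CaO per formula unit = 2 Ca ÷ 1 = 2.0000.
CaO fraction = (2.0000 × 56.077) / 826.546 = 112.154/826.546 = 0.1357.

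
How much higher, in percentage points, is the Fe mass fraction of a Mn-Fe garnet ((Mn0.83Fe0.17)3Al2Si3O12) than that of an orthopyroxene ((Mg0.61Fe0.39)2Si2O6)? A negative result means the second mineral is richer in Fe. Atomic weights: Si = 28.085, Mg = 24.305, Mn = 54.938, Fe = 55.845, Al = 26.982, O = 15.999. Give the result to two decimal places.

First mineral: 28.481 g Fe in 495.484 g formula = 5.75 wt% Fe.
Second mineral: 43.559 g Fe in 225.375 g formula = 19.33 wt% Fe.
5.75% − 19.33% gives a difference of -13.58 percentage points.

-13.58 percentage points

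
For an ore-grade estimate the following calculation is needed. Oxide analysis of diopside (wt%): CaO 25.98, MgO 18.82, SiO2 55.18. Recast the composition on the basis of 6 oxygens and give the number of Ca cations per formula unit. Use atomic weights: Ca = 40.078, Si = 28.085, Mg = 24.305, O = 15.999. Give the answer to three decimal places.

CaO: 25.98/56.077 = 0.46329 mol → 0.46329 mol Ca, 0.46329 mol O.
MgO: 18.82/40.304 = 0.46695 mol → 0.46695 mol Mg, 0.46695 mol O.
SiO2: 55.18/60.083 = 0.91840 mol → 0.91840 mol Si, 1.83680 mol O.
Total oxygen = 2.76704 mol. Normalization factor = 6/2.76704 = 2.16838.
Ca per 6 O = 0.46329 × 2.16838 = 1.005.

1.005 Ca apfu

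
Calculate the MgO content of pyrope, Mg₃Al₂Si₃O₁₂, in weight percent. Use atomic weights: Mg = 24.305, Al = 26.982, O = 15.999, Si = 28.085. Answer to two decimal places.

29.99 wt%

Molar mass of Mg₃Al₂Si₃O₁₂ = 3×24.305 + 2×26.982 + 3×28.085 + 12×15.999 = 403.122 g/mol.
Each formula unit contains 3 Mg, equivalent to 3/1 = 3.0000 mol MgO.
M(MgO) = 1×24.305 + 1×15.999 = 40.304 g/mol.
Mass of MgO per formula unit = 3.0000 × 40.304 = 120.912 g.
MgO wt% = 120.912 / 403.122 × 100 = 29.99%.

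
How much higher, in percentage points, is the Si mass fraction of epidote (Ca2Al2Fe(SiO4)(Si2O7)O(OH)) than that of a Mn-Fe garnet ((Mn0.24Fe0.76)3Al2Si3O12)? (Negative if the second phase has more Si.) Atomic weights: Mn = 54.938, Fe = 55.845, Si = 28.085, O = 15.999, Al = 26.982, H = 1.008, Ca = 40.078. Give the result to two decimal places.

M(Ca2Al2Fe(SiO4)(Si2O7)O(OH)) = 483.215 g/mol, so wt% Si = 84.255/483.215 × 100 = 17.44%.
M((Mn0.24Fe0.76)3Al2Si3O12) = 497.089 g/mol, so wt% Si = 84.255/497.089 × 100 = 16.95%.
17.44 − 16.95 = 0.49 pp.

0.49 percentage points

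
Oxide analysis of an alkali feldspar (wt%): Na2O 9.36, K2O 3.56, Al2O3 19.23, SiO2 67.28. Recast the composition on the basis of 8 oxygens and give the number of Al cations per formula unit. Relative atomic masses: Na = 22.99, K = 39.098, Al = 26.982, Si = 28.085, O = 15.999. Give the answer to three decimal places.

Na2O (M=61.979): mol = 0.15102; Na = 0.30204, O = 0.15102.
K2O (M=94.195): mol = 0.03779; K = 0.07558, O = 0.03779.
Al2O3 (M=101.961): mol = 0.18860; Al = 0.37720, O = 0.56580.
SiO2 (M=60.083): mol = 1.11978; Si = 1.11978, O = 2.23956.
ΣO = 2.99417; factor = 8/ΣO = 2.67186.
Al apfu = 0.37720 × 2.67186 = 1.008.

1.008 Al apfu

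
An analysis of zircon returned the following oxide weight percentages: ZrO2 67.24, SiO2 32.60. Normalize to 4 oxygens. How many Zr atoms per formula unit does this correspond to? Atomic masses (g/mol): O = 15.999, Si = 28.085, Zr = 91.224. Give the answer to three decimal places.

1.003 Zr apfu

67.24 wt% ZrO2 ÷ 123.222 g/mol = 0.54568 mol, giving 0.54568 Zr and 1.09136 O.
32.60 wt% SiO2 ÷ 60.083 g/mol = 0.54258 mol, giving 0.54258 Si and 1.08516 O.
Oxygen sums to 2.17652; scaling by 4/2.17652 = 1.83780 puts the formula on 4 O.
Zr: 0.54568 × 1.83780 = 1.003 atoms per formula unit.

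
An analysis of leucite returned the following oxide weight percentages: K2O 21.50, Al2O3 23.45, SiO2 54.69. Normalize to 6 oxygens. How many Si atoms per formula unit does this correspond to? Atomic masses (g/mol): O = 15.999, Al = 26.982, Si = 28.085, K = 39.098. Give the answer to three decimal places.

1.994 Si apfu

K2O (M=94.195): mol = 0.22825; K = 0.45650, O = 0.22825.
Al2O3 (M=101.961): mol = 0.22999; Al = 0.45998, O = 0.68997.
SiO2 (M=60.083): mol = 0.91024; Si = 0.91024, O = 1.82048.
ΣO = 2.73870; factor = 6/ΣO = 2.19082.
Si apfu = 0.91024 × 2.19082 = 1.994.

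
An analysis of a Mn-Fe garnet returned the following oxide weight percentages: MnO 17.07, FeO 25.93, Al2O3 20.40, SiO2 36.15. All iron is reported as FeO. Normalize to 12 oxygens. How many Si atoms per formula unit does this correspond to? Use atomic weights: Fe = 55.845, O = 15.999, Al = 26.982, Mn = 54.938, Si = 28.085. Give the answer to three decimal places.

17.07 wt% MnO ÷ 70.937 g/mol = 0.24064 mol, giving 0.24064 Mn and 0.24064 O.
25.93 wt% FeO ÷ 71.844 g/mol = 0.36092 mol, giving 0.36092 Fe and 0.36092 O.
20.40 wt% Al2O3 ÷ 101.961 g/mol = 0.20008 mol, giving 0.40016 Al and 0.60024 O.
36.15 wt% SiO2 ÷ 60.083 g/mol = 0.60167 mol, giving 0.60167 Si and 1.20334 O.
Oxygen sums to 2.40514; scaling by 12/2.40514 = 4.98931 puts the formula on 12 O.
Si: 0.60167 × 4.98931 = 3.002 atoms per formula unit.

3.002 Si apfu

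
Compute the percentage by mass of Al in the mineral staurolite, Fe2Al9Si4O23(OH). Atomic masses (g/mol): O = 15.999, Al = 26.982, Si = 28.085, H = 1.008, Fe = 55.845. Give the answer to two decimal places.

M(Fe2Al9Si4O23(OH)) = 851.852 g/mol.
Al contributes 9 × 26.982 = 242.838 g per mole.
242.838/851.852 = 0.2851 → 28.51%.

28.51 weight percent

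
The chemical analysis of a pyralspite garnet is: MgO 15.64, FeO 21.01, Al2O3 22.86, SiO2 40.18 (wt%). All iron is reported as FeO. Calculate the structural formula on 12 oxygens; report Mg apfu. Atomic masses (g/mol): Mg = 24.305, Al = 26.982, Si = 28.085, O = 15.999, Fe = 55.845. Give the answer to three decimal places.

1.731 Mg apfu

15.64 wt% MgO ÷ 40.304 g/mol = 0.38805 mol, giving 0.38805 Mg and 0.38805 O.
21.01 wt% FeO ÷ 71.844 g/mol = 0.29244 mol, giving 0.29244 Fe and 0.29244 O.
22.86 wt% Al2O3 ÷ 101.961 g/mol = 0.22420 mol, giving 0.44840 Al and 0.67260 O.
40.18 wt% SiO2 ÷ 60.083 g/mol = 0.66874 mol, giving 0.66874 Si and 1.33748 O.
Oxygen sums to 2.69057; scaling by 12/2.69057 = 4.46002 puts the formula on 12 O.
Mg: 0.38805 × 4.46002 = 1.731 atoms per formula unit.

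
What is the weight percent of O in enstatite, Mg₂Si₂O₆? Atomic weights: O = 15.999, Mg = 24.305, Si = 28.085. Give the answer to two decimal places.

47.81 mass %

Formula mass = 2·24.305 + 2·28.085 + 6·15.999 = 200.774 g/mol, of which 95.994 g is O.
So O makes up 95.994/200.774 = 0.4781 of the mass, i.e. 47.81%.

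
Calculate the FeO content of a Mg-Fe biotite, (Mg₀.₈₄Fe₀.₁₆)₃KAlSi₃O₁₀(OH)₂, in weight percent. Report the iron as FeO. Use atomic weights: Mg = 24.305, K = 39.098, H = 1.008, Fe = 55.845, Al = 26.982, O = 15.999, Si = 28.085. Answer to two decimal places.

Formula mass = 432.393 g/mol.
0.48 Fe → 0.4800 mol FeO per formula unit; M(FeO) = 71.844, so FeO mass = 34.485 g.
34.485/432.393 × 100 = 7.98 wt%.

7.98 wt%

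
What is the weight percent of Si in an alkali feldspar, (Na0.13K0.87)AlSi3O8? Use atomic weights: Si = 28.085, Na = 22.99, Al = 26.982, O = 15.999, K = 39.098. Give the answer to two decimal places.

Molar mass of (Na0.13K0.87)AlSi3O8: 0.13·22.99 + 0.87·39.098 + 1·26.982 + 3·28.085 + 8·15.999 = 276.233 g/mol.
Mass of Si per formula unit: 3 × 28.085 = 84.255 g.
Weight fraction Si = 84.255 / 276.233 = 0.3050.

30.50 weight percent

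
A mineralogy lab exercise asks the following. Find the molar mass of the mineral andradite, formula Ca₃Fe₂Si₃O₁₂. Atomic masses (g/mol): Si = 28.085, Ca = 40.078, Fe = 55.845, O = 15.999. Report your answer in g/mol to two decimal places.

508.17 g/mol

Ca: 3 × 40.078 = 120.2340
Fe: 2 × 55.845 = 111.6900
Si: 3 × 28.085 = 84.2550
O: 12 × 15.999 = 191.9880
Summing the contributions gives the formula mass.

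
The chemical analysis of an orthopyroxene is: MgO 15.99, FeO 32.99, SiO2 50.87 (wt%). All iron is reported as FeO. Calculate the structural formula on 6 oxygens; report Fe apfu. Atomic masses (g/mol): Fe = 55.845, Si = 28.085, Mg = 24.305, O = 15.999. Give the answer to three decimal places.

MgO: 15.99/40.304 = 0.39673 mol → 0.39673 mol Mg, 0.39673 mol O.
FeO: 32.99/71.844 = 0.45919 mol → 0.45919 mol Fe, 0.45919 mol O.
SiO2: 50.87/60.083 = 0.84666 mol → 0.84666 mol Si, 1.69332 mol O.
Total oxygen = 2.54924 mol. Normalization factor = 6/2.54924 = 2.35364.
Fe per 6 O = 0.45919 × 2.35364 = 1.081.

1.081 Fe apfu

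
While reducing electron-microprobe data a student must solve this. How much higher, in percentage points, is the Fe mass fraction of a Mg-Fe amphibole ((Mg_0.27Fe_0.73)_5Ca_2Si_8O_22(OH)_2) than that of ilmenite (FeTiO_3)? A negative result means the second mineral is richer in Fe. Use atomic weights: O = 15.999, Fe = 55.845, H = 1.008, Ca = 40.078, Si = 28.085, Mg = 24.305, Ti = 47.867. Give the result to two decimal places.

-14.83 percentage points

Fe in (Mg_0.27Fe_0.73)_5Ca_2Si_8O_22(OH)_2: molar mass 927.474 g/mol; 3.65×55.845 = 203.834 g → 21.98 wt%.
Fe in FeTiO_3: molar mass 151.709 g/mol; 1×55.845 = 55.845 g → 36.81 wt%.
Difference = 21.98 − 36.81 = -14.83 percentage points.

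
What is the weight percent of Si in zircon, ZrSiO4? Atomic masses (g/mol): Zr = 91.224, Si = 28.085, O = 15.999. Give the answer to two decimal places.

Molar mass of ZrSiO4: 1×91.224 + 1×28.085 + 4×15.999 = 183.305 g/mol.
Mass of Si per formula unit: 1 × 28.085 = 28.085 g.
Weight fraction Si = 28.085 / 183.305 = 0.1532.

15.32 weight percent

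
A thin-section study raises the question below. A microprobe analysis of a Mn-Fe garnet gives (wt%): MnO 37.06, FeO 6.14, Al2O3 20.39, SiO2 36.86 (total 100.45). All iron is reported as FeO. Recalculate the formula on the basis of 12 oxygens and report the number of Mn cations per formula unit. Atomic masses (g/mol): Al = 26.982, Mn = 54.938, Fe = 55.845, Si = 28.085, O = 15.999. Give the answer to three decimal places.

2.575 Mn apfu

MnO (M=70.937): mol = 0.52244; Mn = 0.52244, O = 0.52244.
FeO (M=71.844): mol = 0.08546; Fe = 0.08546, O = 0.08546.
Al2O3 (M=101.961): mol = 0.19998; Al = 0.39996, O = 0.59994.
SiO2 (M=60.083): mol = 0.61348; Si = 0.61348, O = 1.22696.
ΣO = 2.43480; factor = 12/ΣO = 4.92854.
Mn apfu = 0.52244 × 4.92854 = 2.575.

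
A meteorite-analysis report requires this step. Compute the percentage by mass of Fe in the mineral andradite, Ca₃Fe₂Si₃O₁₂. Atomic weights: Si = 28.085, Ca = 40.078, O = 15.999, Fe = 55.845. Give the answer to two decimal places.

Formula mass = 3*40.078 + 2*55.845 + 3*28.085 + 12*15.999 = 508.167 g/mol, of which 111.690 g is Fe.
So Fe makes up 111.690/508.167 = 0.2198 of the mass, i.e. 21.98%.

21.98 mass %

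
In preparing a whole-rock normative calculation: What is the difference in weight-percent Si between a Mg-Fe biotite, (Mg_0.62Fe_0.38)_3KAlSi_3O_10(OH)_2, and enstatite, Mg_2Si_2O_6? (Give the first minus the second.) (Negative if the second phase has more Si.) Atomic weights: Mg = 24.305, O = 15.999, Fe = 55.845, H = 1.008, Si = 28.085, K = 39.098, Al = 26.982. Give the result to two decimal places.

-9.39 percentage points

Si in (Mg_0.62Fe_0.38)_3KAlSi_3O_10(OH)_2: molar mass 453.210 g/mol; 3×28.085 = 84.255 g → 18.59 wt%.
Si in Mg_2Si_2O_6: molar mass 200.774 g/mol; 2×28.085 = 56.170 g → 27.98 wt%.
Difference = 18.59 − 27.98 = -9.39 percentage points.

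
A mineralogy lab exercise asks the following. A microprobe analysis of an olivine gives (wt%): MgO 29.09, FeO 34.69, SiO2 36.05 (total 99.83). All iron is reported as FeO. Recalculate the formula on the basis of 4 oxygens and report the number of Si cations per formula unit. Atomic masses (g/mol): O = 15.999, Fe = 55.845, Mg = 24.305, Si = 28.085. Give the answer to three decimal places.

29.09 wt% MgO ÷ 40.304 g/mol = 0.72176 mol, giving 0.72176 Mg and 0.72176 O.
34.69 wt% FeO ÷ 71.844 g/mol = 0.48285 mol, giving 0.48285 Fe and 0.48285 O.
36.05 wt% SiO2 ÷ 60.083 g/mol = 0.60000 mol, giving 0.60000 Si and 1.20000 O.
Oxygen sums to 2.40461; scaling by 4/2.40461 = 1.66347 puts the formula on 4 O.
Si: 0.60000 × 1.66347 = 0.998 atoms per formula unit.

0.998 Si apfu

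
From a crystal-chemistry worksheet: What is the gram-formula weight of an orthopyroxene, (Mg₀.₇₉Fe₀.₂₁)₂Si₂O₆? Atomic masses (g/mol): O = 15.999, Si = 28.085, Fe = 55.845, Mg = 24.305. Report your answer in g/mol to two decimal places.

Mg: 1.58 × 24.305 = 38.4019
Fe: 0.42 × 55.845 = 23.4549
Si: 2 × 28.085 = 56.1700
O: 6 × 15.999 = 95.9940
Summing the contributions gives the formula mass.

214.02 g/mol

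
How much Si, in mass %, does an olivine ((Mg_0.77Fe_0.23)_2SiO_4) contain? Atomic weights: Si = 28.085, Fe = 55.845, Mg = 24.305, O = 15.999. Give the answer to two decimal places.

18.10 mass %

Formula mass = 1.54*24.305 + 0.46*55.845 + 1*28.085 + 4*15.999 = 155.199 g/mol, of which 28.085 g is Si.
So Si makes up 28.085/155.199 = 0.1810 of the mass, i.e. 18.10%.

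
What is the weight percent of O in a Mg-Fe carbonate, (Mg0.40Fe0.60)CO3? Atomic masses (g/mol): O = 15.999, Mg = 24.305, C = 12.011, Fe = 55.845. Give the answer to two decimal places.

Formula mass = 0.40×24.305 + 0.60×55.845 + 1×12.011 + 3×15.999 = 103.237 g/mol, of which 47.997 g is O.
So O makes up 47.997/103.237 = 0.4649 of the mass, i.e. 46.49%.

46.49 wt%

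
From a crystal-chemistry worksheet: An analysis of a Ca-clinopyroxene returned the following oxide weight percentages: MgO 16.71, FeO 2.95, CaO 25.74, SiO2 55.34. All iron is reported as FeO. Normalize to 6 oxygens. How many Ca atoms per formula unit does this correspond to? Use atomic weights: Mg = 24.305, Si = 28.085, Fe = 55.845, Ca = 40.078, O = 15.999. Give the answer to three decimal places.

MgO (M=40.304): mol = 0.41460; Mg = 0.41460, O = 0.41460.
FeO (M=71.844): mol = 0.04106; Fe = 0.04106, O = 0.04106.
CaO (M=56.077): mol = 0.45901; Ca = 0.45901, O = 0.45901.
SiO2 (M=60.083): mol = 0.92106; Si = 0.92106, O = 1.84212.
ΣO = 2.75679; factor = 6/ΣO = 2.17644.
Ca apfu = 0.45901 × 2.17644 = 0.999.

0.999 Ca apfu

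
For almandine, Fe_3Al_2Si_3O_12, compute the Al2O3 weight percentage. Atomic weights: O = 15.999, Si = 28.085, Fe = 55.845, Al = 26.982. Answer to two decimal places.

20.48 wt%

Molar mass of Fe_3Al_2Si_3O_12 = 3*55.845 + 2*26.982 + 3*28.085 + 12*15.999 = 497.742 g/mol.
Each formula unit contains 2 Al, equivalent to 2/2 = 1.0000 mol Al2O3.
M(Al2O3) = 2×26.982 + 3×15.999 = 101.961 g/mol.
Mass of Al2O3 per formula unit = 1.0000 × 101.961 = 101.961 g.
Al2O3 wt% = 101.961 / 497.742 × 100 = 20.48%.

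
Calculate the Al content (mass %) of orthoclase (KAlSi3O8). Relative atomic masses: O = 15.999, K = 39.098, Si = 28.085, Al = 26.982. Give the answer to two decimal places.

9.69 mass %

M(KAlSi3O8) = 278.327 g/mol.
Al contributes 1 × 26.982 = 26.982 g per mole.
26.982/278.327 = 0.0969 → 9.69%.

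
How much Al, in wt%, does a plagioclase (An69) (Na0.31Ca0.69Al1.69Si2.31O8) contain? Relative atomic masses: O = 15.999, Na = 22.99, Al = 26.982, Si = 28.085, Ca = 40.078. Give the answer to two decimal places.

16.69 wt%

Molar mass of Na0.31Ca0.69Al1.69Si2.31O8: 0.31·22.99 + 0.69·40.078 + 1.69·26.982 + 2.31·28.085 + 8·15.999 = 273.249 g/mol.
Mass of Al per formula unit: 1.69 × 26.982 = 45.600 g.
Weight fraction Al = 45.600 / 273.249 = 0.1669.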